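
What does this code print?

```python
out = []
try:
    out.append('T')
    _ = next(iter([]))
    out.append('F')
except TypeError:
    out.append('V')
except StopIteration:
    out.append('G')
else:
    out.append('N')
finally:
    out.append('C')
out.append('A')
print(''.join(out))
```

Execution trace: 'T' (try body) → 'G' (except StopIteration) → 'C' (finally) → 'A' (after the try/except). Output: TGCA

Answer: TGCA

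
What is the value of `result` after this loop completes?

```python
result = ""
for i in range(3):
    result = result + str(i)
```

Concatenate digits 0 to 2
`result` takes the values: "" → "0" → "01" → "012"

Answer: "012"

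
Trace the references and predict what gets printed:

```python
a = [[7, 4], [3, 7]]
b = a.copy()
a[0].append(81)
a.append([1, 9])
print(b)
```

Key concept: shallow copy with nested lists.
Step by step:
`a = [[7, 4], [3, 7]]` → a = [[7, 4], [3, 7]]
`b = a.copy()` → b = [[7, 4], [3, 7]]
`a[0].append(81)` → a = [[7, 4, 81], [3, 7]]; b = [[7, 4, 81], [3, 7]]
`a.append([1, 9])` → a = [[7, 4, 81], [3, 7], [1, 9]]
`print(b)` → prints [[7, 4, 81], [3, 7]]

Answer: [[7, 4, 81], [3, 7]]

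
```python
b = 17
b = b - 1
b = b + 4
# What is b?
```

Trace:
`b = 17` → b = 17
`b = b - 1` → b = 16
`b = b + 4` → b = 20
So b = 20

Answer: 20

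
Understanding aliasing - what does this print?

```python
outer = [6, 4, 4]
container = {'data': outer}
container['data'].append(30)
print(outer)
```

Key concept: dict holds reference to list.
Step by step:
`outer = [6, 4, 4]` → outer = [6, 4, 4]
`container = {'data': outer}` → container = {'data': [6, 4, 4]}
`container['data'].append(30)` → outer = [6, 4, 4, 30]; container = {'data': [6, 4, 4, 30]}
`print(outer)` → prints [6, 4, 4, 30]

Answer: [6, 4, 4, 30]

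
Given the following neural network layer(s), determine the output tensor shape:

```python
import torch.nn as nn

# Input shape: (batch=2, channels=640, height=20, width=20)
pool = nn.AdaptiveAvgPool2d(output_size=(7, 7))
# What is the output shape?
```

Input: (2, 640, 20, 20) -> Output: (2, 640, 7, 7)

Answer: (2, 640, 7, 7)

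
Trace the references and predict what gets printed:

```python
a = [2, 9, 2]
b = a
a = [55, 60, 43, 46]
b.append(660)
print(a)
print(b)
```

Key concept: rebinding vs mutation: a is rebound to a new list, b still points at the original.
Step by step:
`a = [2, 9, 2]` → a = [2, 9, 2]
`b = a` → b = [2, 9, 2] (same object as a)
`a = [55, 60, 43, 46]` → a = [55, 60, 43, 46]
`b.append(660)` → b = [2, 9, 2, 660]
`print(a)` → prints [55, 60, 43, 46]
`print(b)` → prints [2, 9, 2, 660]

Answer:
[55, 60, 43, 46]
[2, 9, 2, 660]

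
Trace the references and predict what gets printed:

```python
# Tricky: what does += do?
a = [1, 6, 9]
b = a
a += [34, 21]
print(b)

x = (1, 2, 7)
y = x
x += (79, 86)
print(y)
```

Key concept: += behavior differs for mutable vs immutable.
Step by step:
`a = [1, 6, 9]` → a = [1, 6, 9]
`b = a` → b = [1, 6, 9] (same object as a)
`a += [34, 21]` → a = [1, 6, 9, 34, 21] (same object as b); b = [1, 6, 9, 34, 21] (same object as a)
`print(b)` → prints [1, 6, 9, 34, 21]
`x = (1, 2, 7)` → x = (1, 2, 7)
`y = x` → y = (1, 2, 7)
`x += (79, 86)` → x = (1, 2, 7, 79, 86)
`print(y)` → prints (1, 2, 7)

Answer:
[1, 6, 9, 34, 21]
(1, 2, 7)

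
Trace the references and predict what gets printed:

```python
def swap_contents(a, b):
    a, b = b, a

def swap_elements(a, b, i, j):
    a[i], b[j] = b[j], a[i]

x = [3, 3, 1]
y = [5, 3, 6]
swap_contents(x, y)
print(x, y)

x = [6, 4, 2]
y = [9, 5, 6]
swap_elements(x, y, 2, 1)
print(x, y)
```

Key concept: parameter rebinding vs mutation.
Step by step:
`x = [3, 3, 1]` → x = [3, 3, 1]
`y = [5, 3, 6]` → y = [5, 3, 6]
`swap_contents(x, y)` → no visible change to tracked variables
`print(x, y)` → prints [3, 3, 1] [5, 3, 6]
`x = [6, 4, 2]` → x = [6, 4, 2]
`y = [9, 5, 6]` → y = [9, 5, 6]
`swap_elements(x, y, 2, 1)` → x = [6, 4, 5]; y = [9, 2, 6]
`print(x, y)` → prints [6, 4, 5] [9, 2, 6]

Answer:
[3, 3, 1] [5, 3, 6]
[6, 4, 5] [9, 2, 6]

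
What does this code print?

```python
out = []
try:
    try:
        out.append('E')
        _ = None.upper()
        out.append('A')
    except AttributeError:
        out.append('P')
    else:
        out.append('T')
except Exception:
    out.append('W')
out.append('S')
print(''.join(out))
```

Execution trace: 'E' (inner try body) → 'P' (inner except AttributeError) → 'S' (after the try/except). Output: EPS

Answer: EPS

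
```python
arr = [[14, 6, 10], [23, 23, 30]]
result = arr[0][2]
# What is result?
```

Trace:
`arr = [[14, 6, 10], [23, 23, 30]]` → arr = [[14, 6, 10], [23, 23, 30]]
`result = arr[0][2]` → result = 10
So result = 10

Answer: 10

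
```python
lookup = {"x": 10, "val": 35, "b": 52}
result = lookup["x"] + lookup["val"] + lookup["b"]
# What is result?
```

Trace:
`lookup = {"x": 10, "val": 35, "b": 52}` → lookup = {'x': 10, 'val': 35, 'b': 52}
`result = lookup["x"] + lookup["val"] + lookup["b"]` → result = 97
So result = 97

Answer: 97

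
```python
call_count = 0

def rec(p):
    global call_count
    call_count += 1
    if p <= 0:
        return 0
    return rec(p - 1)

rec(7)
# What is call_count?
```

Linear recursion stepping by 1: 8 calls from p=7 down to ≤0.

Answer: 8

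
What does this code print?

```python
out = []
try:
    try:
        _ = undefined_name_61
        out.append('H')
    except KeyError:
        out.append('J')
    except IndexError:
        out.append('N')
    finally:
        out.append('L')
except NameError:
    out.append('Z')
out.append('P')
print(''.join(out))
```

Execution trace: 'L' (finally) → 'Z' (outer except NameError) → 'P' (after the try/except). Output: LZP

Answer: LZP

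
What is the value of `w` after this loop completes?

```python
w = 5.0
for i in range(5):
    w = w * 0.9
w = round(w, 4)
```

Exponential decay: 5.0 * 0.9^5
`w` takes the values: 5.0 → 4.5 → 4.05 → 3.645 → 3.2805 → 2.95245 → 2.9525

Answer: 2.9525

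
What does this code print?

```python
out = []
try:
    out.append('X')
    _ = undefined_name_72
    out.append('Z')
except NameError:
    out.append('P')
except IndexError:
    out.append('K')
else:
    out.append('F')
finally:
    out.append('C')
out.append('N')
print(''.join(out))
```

Execution trace: 'X' (try body) → 'P' (except NameError) → 'C' (finally) → 'N' (after the try/except). Output: XPCN

Answer: XPCN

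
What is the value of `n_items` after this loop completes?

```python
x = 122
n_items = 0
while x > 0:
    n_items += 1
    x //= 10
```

Count digits by repeated division by 10
`n_items` takes the values: 0 → 1 → 2 → 3

Answer: 3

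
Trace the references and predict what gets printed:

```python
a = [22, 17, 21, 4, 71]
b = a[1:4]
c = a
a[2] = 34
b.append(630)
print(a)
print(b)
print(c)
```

Key concept: slice vs alias.
Step by step:
`a = [22, 17, 21, 4, 71]` → a = [22, 17, 21, 4, 71]
`b = a[1:4]` → b = [17, 21, 4]
`c = a` → c = [22, 17, 21, 4, 71] (same object as a)
`a[2] = 34` → a = [22, 17, 34, 4, 71] (same object as c); c = [22, 17, 34, 4, 71] (same object as a)
`b.append(630)` → b = [17, 21, 4, 630]
`print(a)` → prints [22, 17, 34, 4, 71]
`print(b)` → prints [17, 21, 4, 630]
`print(c)` → prints [22, 17, 34, 4, 71]

Answer:
[22, 17, 34, 4, 71]
[17, 21, 4, 630]
[22, 17, 34, 4, 71]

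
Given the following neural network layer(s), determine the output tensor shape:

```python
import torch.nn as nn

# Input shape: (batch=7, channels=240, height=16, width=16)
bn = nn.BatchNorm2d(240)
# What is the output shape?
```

Input: (7, 240, 16, 16) -> Output: (7, 240, 16, 16)

Answer: (7, 240, 16, 16)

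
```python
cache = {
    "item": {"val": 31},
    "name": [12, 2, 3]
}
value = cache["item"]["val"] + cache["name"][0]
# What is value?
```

Trace:
`cache = { ...` → cache = {'item': {'val': 31}, 'name': [12, 2, 3]}
`value = cache["item"]["val"] + cache["name"][0]` → value = 43
So value = 43

Answer: 43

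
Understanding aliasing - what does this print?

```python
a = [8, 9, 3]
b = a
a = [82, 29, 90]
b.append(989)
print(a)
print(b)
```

Key concept: rebinding vs mutation: a is rebound to a new list, b still points at the original.
Step by step:
`a = [8, 9, 3]` → a = [8, 9, 3]
`b = a` → b = [8, 9, 3] (same object as a)
`a = [82, 29, 90]` → a = [82, 29, 90]
`b.append(989)` → b = [8, 9, 3, 989]
`print(a)` → prints [82, 29, 90]
`print(b)` → prints [8, 9, 3, 989]

Answer:
[82, 29, 90]
[8, 9, 3, 989]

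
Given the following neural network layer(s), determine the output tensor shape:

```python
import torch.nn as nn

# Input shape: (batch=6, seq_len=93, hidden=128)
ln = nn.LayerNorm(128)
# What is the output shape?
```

Input: (6, 93, 128) -> Output: (6, 93, 128)

Answer: (6, 93, 128)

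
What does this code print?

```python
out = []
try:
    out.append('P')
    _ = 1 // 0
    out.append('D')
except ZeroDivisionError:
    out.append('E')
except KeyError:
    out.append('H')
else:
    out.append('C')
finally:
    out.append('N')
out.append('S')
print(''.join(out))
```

Execution trace: 'P' (try body) → 'E' (except ZeroDivisionError) → 'N' (finally) → 'S' (after the try/except). Output: PENS

Answer: PENS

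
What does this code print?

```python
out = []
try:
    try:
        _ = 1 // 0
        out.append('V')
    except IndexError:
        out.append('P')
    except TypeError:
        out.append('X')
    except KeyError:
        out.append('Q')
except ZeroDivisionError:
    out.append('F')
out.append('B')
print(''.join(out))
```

Execution trace: 'F' (outer except ZeroDivisionError) → 'B' (after the try/except). Output: FB

Answer: FB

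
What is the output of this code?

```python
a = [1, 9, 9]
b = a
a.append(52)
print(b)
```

Key concept: basic list aliasing.
Step by step:
`a = [1, 9, 9]` → a = [1, 9, 9]
`b = a` → b = [1, 9, 9] (same object as a)
`a.append(52)` → a = [1, 9, 9, 52] (same object as b); b = [1, 9, 9, 52] (same object as a)
`print(b)` → prints [1, 9, 9, 52]

Answer: [1, 9, 9, 52]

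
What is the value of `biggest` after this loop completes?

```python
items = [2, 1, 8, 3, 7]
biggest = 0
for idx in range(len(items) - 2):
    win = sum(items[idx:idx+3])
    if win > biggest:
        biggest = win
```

Max sum of 3-element window in [2, 1, 8, 3, 7]
`biggest` takes the values: 0 → 11 → 12 → 18

Answer: 18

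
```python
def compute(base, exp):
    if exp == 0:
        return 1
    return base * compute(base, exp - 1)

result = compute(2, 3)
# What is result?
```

compute(2, 3) = 2 * 2 * 2 = 8

Answer: 8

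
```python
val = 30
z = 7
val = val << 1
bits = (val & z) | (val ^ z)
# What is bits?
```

Trace:
`val = 30` → val = 30
`z = 7` → z = 7
`val = val << 1` → val = 60
`bits = (val & z) | (val ^ z)` → bits = 63
So bits = 63

Answer: 63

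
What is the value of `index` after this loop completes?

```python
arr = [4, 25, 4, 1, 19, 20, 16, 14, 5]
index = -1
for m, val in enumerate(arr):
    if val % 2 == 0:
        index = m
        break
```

First even number index in [4, 25, 4, 1, 19, 20, 16, 14, 5]
`index` takes the values: -1 → 0

Answer: 0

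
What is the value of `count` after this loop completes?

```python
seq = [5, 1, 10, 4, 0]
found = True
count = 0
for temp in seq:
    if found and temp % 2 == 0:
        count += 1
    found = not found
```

Count even values at even positions
`count` takes the values: 0 → 1 → 2

Answer: 2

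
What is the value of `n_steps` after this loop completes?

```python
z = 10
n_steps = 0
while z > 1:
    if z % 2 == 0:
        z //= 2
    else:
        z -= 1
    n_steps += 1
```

Steps to reduce 10 to 1
`n_steps` takes the values: 0 → 1 → 2 → 3 → 4

Answer: 4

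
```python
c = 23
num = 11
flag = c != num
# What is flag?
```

Trace:
`c = 23` → c = 23
`num = 11` → num = 11
`flag = c != num` → flag = True
So flag = True

Answer: True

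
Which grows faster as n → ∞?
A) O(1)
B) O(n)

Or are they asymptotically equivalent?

O(1) vs O(n): Higher order terms dominate.

Answer: B) O(n) grows faster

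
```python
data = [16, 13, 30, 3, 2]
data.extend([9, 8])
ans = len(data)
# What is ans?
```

Trace:
`data = [16, 13, 30, 3, 2]` → data = [16, 13, 30, 3, 2]
`data.extend([9, 8])` → data = [16, 13, 30, 3, 2, 9, 8]
`ans = len(data)` → ans = 7
So ans = 7

Answer: 7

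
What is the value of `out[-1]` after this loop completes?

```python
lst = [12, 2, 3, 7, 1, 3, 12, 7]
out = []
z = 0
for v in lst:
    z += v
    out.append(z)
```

Cumulative sum ends at 47
`out` takes the values: [] → [12] → [12, 14] → [12, 14, 17] → [12, 14, 17, 24] → [12, 14, 17, 24, 25] → [12, 14, 17, 24, 25, 28] → [12, 14, 17, 24, 25, 28, 40] → [12, 14, 17, 24, 25, 28, 40, 47]
So `out[-1]` = 47

Answer: 47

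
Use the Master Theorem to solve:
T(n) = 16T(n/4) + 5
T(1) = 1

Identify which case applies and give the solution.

a=16, b=4, f(n)=5. log_4(16) = 2. Since c=0 < 2, Case 1 applies: T(n) = Θ(n^log_b(a)) = O(n^2).

Answer: O(n^2) - Case 1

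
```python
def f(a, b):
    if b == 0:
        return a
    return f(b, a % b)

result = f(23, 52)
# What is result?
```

f(23, 52) -> f(52, 23) -> f(23, 6) -> f(6, 5) -> f(5, 1) -> f(1, 0) -> 1

Answer: 1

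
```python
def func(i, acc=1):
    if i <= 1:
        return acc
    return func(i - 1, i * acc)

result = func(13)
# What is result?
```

Accumulator trace (n, acc): (13, 1) -> (12, 13) -> (11, 156) -> (10, 1716) -> (9, 17160) -> (8, 154440) -> (7, 1235520) -> (6, 8648640) -> (5, 51891840) -> (4, 259459200) -> (3, 1037836800) -> (2, 3113510400) -> (1, 6227020800) -> return 6227020800

Answer: 6227020800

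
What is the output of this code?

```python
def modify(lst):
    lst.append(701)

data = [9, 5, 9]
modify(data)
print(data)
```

Key concept: function modifies passed list.
Step by step:
`data = [9, 5, 9]` → data = [9, 5, 9]
`modify(data)` → data = [9, 5, 9, 701]
`print(data)` → prints [9, 5, 9, 701]

Answer: [9, 5, 9, 701]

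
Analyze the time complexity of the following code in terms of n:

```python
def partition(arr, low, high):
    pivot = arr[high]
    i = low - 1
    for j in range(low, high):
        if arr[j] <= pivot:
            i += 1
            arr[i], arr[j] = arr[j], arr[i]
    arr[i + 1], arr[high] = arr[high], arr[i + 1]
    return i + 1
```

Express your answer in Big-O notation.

This is Lomuto partition (single pass over [low, high), where n = high - low). Time complexity: O(n).

Answer: O(n)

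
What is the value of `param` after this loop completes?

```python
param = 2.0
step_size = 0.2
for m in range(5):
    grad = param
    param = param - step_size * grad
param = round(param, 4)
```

Gradient descent: w = 2.0 * (1 - 0.2)^5
`param` takes the values: 2.0 → 1.6 → 1.28 → 1.024 → 0.8192 → 0.65536 → 0.6554

Answer: 0.6554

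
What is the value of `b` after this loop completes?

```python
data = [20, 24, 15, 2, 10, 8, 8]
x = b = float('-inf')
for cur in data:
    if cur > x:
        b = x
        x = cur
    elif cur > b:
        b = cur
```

Second largest (with repeats) in [20, 24, 15, 2, 10, 8, 8]
`b` takes the values: -inf → 20

Answer: 20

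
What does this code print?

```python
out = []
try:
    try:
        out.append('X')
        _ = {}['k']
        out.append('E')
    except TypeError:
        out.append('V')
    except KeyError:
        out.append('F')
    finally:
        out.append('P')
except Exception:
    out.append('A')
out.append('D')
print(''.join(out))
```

Execution trace: 'X' (inner try body) → 'F' (inner except KeyError) → 'P' (inner finally) → 'D' (after the try/except). Output: XFPD

Answer: XFPD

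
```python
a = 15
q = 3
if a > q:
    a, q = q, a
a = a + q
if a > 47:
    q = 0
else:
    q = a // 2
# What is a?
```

Trace:
`a = 15` → a = 15
`q = 3` → q = 3
`if a > q: ...` → a > q is True → a = 3; q = 15
`a = a + q` → a = 18
`if a > 47: ...` → a > 47 is False, take else branch → q = 9
So a = 18

Answer: 18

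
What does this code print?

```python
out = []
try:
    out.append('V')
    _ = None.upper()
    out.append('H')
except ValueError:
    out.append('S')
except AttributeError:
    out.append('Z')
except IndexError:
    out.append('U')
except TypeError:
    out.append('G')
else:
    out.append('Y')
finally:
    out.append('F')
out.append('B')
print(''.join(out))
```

Execution trace: 'V' (try body) → 'Z' (except AttributeError) → 'F' (finally) → 'B' (after the try/except). Output: VZFB

Answer: VZFB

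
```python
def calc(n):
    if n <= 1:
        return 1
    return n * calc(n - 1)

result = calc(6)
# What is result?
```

calc(6) = 6 * 5 * 4 * 3 * 2 * 1 = 720

Answer: 720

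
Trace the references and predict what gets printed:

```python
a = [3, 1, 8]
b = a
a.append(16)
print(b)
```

Key concept: basic list aliasing.
Step by step:
`a = [3, 1, 8]` → a = [3, 1, 8]
`b = a` → b = [3, 1, 8] (same object as a)
`a.append(16)` → a = [3, 1, 8, 16] (same object as b); b = [3, 1, 8, 16] (same object as a)
`print(b)` → prints [3, 1, 8, 16]

Answer: [3, 1, 8, 16]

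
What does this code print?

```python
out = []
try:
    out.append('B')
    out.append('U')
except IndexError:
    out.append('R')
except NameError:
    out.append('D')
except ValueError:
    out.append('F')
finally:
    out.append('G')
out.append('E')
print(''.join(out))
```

Execution trace: 'B' (try body) → 'U' (try body, no exception) → 'G' (finally) → 'E' (after the try/except). Output: BUGE

Answer: BUGE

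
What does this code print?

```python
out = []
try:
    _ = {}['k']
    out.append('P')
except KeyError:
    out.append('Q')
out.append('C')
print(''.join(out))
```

Execution trace: 'Q' (except KeyError) → 'C' (after the try/except). Output: QC

Answer: QC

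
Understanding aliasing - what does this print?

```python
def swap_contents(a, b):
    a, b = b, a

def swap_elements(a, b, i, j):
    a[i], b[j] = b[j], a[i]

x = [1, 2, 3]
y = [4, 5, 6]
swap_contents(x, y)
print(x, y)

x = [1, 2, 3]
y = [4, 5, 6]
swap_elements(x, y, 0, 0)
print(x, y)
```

Key concept: parameter rebinding vs mutation.
Step by step:
`x = [1, 2, 3]` → x = [1, 2, 3]
`y = [4, 5, 6]` → y = [4, 5, 6]
`swap_contents(x, y)` → no visible change to tracked variables
`print(x, y)` → prints [1, 2, 3] [4, 5, 6]
`x = [1, 2, 3]` → x = [1, 2, 3]
`y = [4, 5, 6]` → y = [4, 5, 6]
`swap_elements(x, y, 0, 0)` → x = [4, 2, 3]; y = [1, 5, 6]
`print(x, y)` → prints [4, 2, 3] [1, 5, 6]

Answer:
[1, 2, 3] [4, 5, 6]
[4, 2, 3] [1, 5, 6]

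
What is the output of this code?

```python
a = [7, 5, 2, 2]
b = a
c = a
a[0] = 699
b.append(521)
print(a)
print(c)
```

Key concept: multiple aliases.
Step by step:
`a = [7, 5, 2, 2]` → a = [7, 5, 2, 2]
`b = a` → b = [7, 5, 2, 2] (same object as a)
`c = a` → c = [7, 5, 2, 2] (same object as a, b)
`a[0] = 699` → a = [699, 5, 2, 2] (same object as b, c); b = [699, 5, 2, 2] (same object as a, c); c = [699, 5, 2, 2] (same object as a, b)
`b.append(521)` → a = [699, 5, 2, 2, 521] (same object as b, c); b = [699, 5, 2, 2, 521] (same object as a, c); c = [699, 5, 2, 2, 521] (same object as a, b)
`print(a)` → prints [699, 5, 2, 2, 521]
`print(c)` → prints [699, 5, 2, 2, 521]

Answer:
[699, 5, 2, 2, 521]
[699, 5, 2, 2, 521]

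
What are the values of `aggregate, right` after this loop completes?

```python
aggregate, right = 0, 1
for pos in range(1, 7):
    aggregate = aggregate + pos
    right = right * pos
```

Sum and factorial of 1 to 6
`aggregate, right` takes the values: (0, 1) → (1, 1) → (3, 1) → (3, 2) → (6, 2) → (6, 6) → (10, 6) → (10, 24) → (15, 24) → (15, 120) → (21, 120) → (21, 720)

Answer: 21, 720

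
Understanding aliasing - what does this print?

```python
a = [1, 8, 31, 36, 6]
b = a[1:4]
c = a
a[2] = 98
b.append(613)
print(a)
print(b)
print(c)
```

Key concept: slice vs alias.
Step by step:
`a = [1, 8, 31, 36, 6]` → a = [1, 8, 31, 36, 6]
`b = a[1:4]` → b = [8, 31, 36]
`c = a` → c = [1, 8, 31, 36, 6] (same object as a)
`a[2] = 98` → a = [1, 8, 98, 36, 6] (same object as c); c = [1, 8, 98, 36, 6] (same object as a)
`b.append(613)` → b = [8, 31, 36, 613]
`print(a)` → prints [1, 8, 98, 36, 6]
`print(b)` → prints [8, 31, 36, 613]
`print(c)` → prints [1, 8, 98, 36, 6]

Answer:
[1, 8, 98, 36, 6]
[8, 31, 36, 613]
[1, 8, 98, 36, 6]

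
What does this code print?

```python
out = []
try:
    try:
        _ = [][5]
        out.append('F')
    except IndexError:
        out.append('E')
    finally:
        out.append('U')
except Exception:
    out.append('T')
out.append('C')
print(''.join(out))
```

Execution trace: 'E' (inner except IndexError) → 'U' (inner finally) → 'C' (after the try/except). Output: EUC

Answer: EUC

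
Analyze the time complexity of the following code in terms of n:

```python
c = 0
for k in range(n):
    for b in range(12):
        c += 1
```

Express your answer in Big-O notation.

Each loop level contributes: n × 1. Multiplying the contributions gives O(n).

Answer: O(n)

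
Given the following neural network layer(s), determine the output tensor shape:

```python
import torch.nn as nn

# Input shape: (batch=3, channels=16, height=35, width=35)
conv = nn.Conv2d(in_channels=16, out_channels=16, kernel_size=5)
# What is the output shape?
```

Input: (3, 16, 35, 35) -> Output: (3, 16, 31, 31)

Answer: (3, 16, 31, 31)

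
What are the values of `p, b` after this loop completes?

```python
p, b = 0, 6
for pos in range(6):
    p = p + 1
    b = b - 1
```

p goes 0→6, b goes 6→0
`p, b` takes the values: (0, 6) → (1, 6) → (1, 5) → (2, 5) → (2, 4) → (3, 4) → (3, 3) → (4, 3) → (4, 2) → (5, 2) → (5, 1) → (6, 1) → (6, 0)

Answer: 6, 0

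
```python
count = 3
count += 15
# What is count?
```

Trace:
`count = 3` → count = 3
`count += 15` → count = 18
So count = 18

Answer: 18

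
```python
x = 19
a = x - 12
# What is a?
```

Trace:
`x = 19` → x = 19
`a = x - 12` → a = 7
So a = 7

Answer: 7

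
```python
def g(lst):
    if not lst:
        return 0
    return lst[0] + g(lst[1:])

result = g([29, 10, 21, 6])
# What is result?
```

29 + 10 + 21 + 6 + 0 = 66

Answer: 66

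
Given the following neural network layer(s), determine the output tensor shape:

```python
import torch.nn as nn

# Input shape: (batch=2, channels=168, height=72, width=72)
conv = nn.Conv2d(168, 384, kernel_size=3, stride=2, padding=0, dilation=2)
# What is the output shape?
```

Input: (2, 168, 72, 72) -> Output: (2, 384, 34, 34)

Answer: (2, 384, 34, 34)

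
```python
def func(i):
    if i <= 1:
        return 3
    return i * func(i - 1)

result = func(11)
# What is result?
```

func(11) = 11 * 10 * 9 * 8 * 7 * 6 * 5 * 4 * 3 * 2 * 3 = 119750400

Answer: 119750400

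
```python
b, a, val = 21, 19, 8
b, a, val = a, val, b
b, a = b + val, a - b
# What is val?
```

Trace:
`b, a, val = 21, 19, 8` → b = 21; a = 19; val = 8
`b, a, val = a, val, b` → b = 19; a = 8; val = 21
`b, a = b + val, a - b` → b = 40; a = -11
So val = 21

Answer: 21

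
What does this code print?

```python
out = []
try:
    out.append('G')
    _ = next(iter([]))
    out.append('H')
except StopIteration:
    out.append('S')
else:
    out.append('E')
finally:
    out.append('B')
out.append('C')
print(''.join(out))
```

Execution trace: 'G' (try body) → 'S' (except StopIteration) → 'B' (finally) → 'C' (after the try/except). Output: GSBC

Answer: GSBC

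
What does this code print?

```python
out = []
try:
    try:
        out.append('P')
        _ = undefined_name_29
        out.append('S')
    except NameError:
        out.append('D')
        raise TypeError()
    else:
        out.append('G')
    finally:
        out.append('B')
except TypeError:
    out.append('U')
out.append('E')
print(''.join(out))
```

Execution trace: 'P' (inner try body) → 'D' (inner except NameError) → 'B' (inner finally) → 'U' (outer except TypeError) → 'E' (after the try/except). Output: PDBUE

Answer: PDBUE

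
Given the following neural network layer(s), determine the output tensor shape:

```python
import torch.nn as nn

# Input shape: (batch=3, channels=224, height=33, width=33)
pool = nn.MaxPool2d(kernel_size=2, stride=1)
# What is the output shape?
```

Input: (3, 224, 33, 33) -> Output: (3, 224, 32, 32)

Answer: (3, 224, 32, 32)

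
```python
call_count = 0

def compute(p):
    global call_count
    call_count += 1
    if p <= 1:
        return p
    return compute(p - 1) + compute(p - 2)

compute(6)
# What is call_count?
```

Calls(p) = 1 + Calls(p-1) + Calls(p-2); Calls(0)=Calls(1)=1. For p=6 this gives 25.

Answer: 25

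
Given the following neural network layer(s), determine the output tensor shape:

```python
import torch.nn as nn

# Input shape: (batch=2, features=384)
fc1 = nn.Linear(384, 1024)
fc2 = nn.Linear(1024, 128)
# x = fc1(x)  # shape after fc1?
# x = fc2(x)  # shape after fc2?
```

Input: (2, 384) -> after fc1: (2, 1024) -> Output: (2, 128)

Answer: (2, 128)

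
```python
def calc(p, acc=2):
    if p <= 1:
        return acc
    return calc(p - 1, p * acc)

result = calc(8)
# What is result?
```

Accumulator trace (n, acc): (8, 2) -> (7, 16) -> (6, 112) -> (5, 672) -> (4, 3360) -> (3, 13440) -> (2, 40320) -> (1, 80640) -> return 80640

Answer: 80640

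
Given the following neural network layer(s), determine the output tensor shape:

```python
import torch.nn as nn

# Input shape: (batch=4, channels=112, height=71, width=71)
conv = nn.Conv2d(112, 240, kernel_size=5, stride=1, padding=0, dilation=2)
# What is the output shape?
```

Input: (4, 112, 71, 71) -> Output: (4, 240, 63, 63)

Answer: (4, 240, 63, 63)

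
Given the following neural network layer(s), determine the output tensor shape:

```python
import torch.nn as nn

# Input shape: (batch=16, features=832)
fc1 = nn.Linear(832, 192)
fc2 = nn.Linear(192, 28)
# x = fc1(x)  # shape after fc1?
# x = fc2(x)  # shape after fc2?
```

Input: (16, 832) -> after fc1: (16, 192) -> Output: (16, 28)

Answer: (16, 28)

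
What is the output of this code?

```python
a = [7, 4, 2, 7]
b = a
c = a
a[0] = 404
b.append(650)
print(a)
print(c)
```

Key concept: multiple aliases.
Step by step:
`a = [7, 4, 2, 7]` → a = [7, 4, 2, 7]
`b = a` → b = [7, 4, 2, 7] (same object as a)
`c = a` → c = [7, 4, 2, 7] (same object as a, b)
`a[0] = 404` → a = [404, 4, 2, 7] (same object as b, c); b = [404, 4, 2, 7] (same object as a, c); c = [404, 4, 2, 7] (same object as a, b)
`b.append(650)` → a = [404, 4, 2, 7, 650] (same object as b, c); b = [404, 4, 2, 7, 650] (same object as a, c); c = [404, 4, 2, 7, 650] (same object as a, b)
`print(a)` → prints [404, 4, 2, 7, 650]
`print(c)` → prints [404, 4, 2, 7, 650]

Answer:
[404, 4, 2, 7, 650]
[404, 4, 2, 7, 650]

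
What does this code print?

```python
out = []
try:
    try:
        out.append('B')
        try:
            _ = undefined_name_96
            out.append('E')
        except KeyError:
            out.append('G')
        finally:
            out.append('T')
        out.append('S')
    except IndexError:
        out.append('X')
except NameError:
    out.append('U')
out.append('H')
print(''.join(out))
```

Execution trace: 'B' (try body) → 'T' (inner finally) → 'U' (outer except NameError) → 'H' (after the try/except). Output: BTUH

Answer: BTUH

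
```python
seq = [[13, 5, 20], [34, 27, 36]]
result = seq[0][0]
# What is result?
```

Trace:
`seq = [[13, 5, 20], [34, 27, 36]]` → seq = [[13, 5, 20], [34, 27, 36]]
`result = seq[0][0]` → result = 13
So result = 13

Answer: 13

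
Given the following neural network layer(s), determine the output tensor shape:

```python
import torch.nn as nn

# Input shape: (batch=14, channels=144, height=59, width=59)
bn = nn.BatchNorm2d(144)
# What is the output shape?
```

Input: (14, 144, 59, 59) -> Output: (14, 144, 59, 59)

Answer: (14, 144, 59, 59)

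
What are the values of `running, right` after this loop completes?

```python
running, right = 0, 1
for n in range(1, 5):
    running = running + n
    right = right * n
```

Sum and factorial of 1 to 4
`running, right` takes the values: (0, 1) → (1, 1) → (3, 1) → (3, 2) → (6, 2) → (6, 6) → (10, 6) → (10, 24)

Answer: 10, 24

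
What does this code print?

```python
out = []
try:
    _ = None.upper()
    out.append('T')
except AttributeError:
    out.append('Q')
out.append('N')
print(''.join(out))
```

Execution trace: 'Q' (except AttributeError) → 'N' (after the try/except). Output: QN

Answer: QN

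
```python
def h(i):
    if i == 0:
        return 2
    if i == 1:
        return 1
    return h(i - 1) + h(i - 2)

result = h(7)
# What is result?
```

Build up from base cases: h(0)=2, h(1)=1, h(2)=3, h(3)=4, h(4)=7, h(5)=11, h(6)=18, ..., h(7)=29

Answer: 29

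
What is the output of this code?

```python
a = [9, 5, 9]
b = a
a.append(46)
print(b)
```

Key concept: basic list aliasing.
Step by step:
`a = [9, 5, 9]` → a = [9, 5, 9]
`b = a` → b = [9, 5, 9] (same object as a)
`a.append(46)` → a = [9, 5, 9, 46] (same object as b); b = [9, 5, 9, 46] (same object as a)
`print(b)` → prints [9, 5, 9, 46]

Answer: [9, 5, 9, 46]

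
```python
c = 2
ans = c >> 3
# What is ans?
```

Trace:
`c = 2` → c = 2
`ans = c >> 3` → ans = 0
So ans = 0

Answer: 0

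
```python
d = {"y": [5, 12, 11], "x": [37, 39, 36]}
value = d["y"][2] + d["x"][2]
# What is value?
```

Trace:
`d = {"y": [5, 12, 11], "x": [37, 39, 36]}` → d = {'y': [5, 12, 11], 'x': [37, 39, 36]}
`value = d["y"][2] + d["x"][2]` → value = 47
So value = 47

Answer: 47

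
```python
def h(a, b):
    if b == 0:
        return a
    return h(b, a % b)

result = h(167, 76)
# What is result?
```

h(167, 76) -> h(76, 15) -> h(15, 1) -> h(1, 0) -> 1

Answer: 1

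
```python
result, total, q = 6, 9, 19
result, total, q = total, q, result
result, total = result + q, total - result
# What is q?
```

Trace:
`result, total, q = 6, 9, 19` → result = 6; total = 9; q = 19
`result, total, q = total, q, result` → result = 9; total = 19; q = 6
`result, total = result + q, total - result` → result = 15; total = 10
So q = 6

Answer: 6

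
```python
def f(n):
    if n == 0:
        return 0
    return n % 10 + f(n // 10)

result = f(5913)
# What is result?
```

Sum of digits of 5913: 3 + 1 + 9 + 5 = 18

Answer: 18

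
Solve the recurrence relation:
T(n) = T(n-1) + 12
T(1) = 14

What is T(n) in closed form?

Unrolling: T(n) = T(1) + 12·(n-1) = 14 + 12(n-1) = 12n + 2.

Answer: T(n) = 12n + 2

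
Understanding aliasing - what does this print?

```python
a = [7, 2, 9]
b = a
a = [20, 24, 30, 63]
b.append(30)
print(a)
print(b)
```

Key concept: rebinding vs mutation: a is rebound to a new list, b still points at the original.
Step by step:
`a = [7, 2, 9]` → a = [7, 2, 9]
`b = a` → b = [7, 2, 9] (same object as a)
`a = [20, 24, 30, 63]` → a = [20, 24, 30, 63]
`b.append(30)` → b = [7, 2, 9, 30]
`print(a)` → prints [20, 24, 30, 63]
`print(b)` → prints [7, 2, 9, 30]

Answer:
[20, 24, 30, 63]
[7, 2, 9, 30]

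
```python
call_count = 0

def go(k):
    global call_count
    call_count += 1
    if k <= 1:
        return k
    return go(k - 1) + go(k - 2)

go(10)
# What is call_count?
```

Calls(k) = 1 + Calls(k-1) + Calls(k-2); Calls(0)=Calls(1)=1. For k=10 this gives 177.

Answer: 177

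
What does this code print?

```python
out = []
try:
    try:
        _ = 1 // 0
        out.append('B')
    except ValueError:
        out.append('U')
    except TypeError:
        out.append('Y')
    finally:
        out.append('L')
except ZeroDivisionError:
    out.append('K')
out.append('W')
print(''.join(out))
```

Execution trace: 'L' (inner finally) → 'K' (outer except ZeroDivisionError) → 'W' (after the try/except). Output: LKW

Answer: LKW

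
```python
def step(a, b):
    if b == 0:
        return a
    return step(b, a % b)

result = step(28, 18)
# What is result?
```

step(28, 18) -> step(18, 10) -> step(10, 8) -> step(8, 2) -> step(2, 0) -> 2

Answer: 2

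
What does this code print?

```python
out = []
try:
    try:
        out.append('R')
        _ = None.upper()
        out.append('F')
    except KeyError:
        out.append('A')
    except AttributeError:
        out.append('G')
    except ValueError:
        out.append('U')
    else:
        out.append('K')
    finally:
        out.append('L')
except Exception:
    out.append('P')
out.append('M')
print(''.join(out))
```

Execution trace: 'R' (inner try body) → 'G' (inner except AttributeError) → 'L' (inner finally) → 'M' (after the try/except). Output: RGLM

Answer: RGLM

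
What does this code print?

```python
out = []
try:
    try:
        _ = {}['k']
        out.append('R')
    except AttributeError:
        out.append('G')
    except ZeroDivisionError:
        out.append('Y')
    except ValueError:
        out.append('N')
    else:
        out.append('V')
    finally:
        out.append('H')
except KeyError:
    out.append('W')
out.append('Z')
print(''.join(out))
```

Execution trace: 'H' (finally) → 'W' (outer except KeyError) → 'Z' (after the try/except). Output: HWZ

Answer: HWZ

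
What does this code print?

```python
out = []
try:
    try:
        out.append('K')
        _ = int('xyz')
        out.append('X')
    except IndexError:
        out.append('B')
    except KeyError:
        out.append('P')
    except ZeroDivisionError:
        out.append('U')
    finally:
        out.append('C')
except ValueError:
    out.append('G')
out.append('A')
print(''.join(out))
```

Execution trace: 'K' (try body) → 'C' (finally) → 'G' (outer except ValueError) → 'A' (after the try/except). Output: KCGA

Answer: KCGA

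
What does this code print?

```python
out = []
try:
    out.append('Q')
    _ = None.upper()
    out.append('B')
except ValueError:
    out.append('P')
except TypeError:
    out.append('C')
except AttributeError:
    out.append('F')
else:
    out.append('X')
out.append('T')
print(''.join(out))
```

Execution trace: 'Q' (try body) → 'F' (except AttributeError) → 'T' (after the try/except). Output: QFT

Answer: QFT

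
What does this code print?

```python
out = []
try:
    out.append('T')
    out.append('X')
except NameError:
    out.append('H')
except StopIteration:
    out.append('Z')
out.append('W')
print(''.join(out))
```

Execution trace: 'T' (try body) → 'X' (try body, no exception) → 'W' (after the try/except). Output: TXW

Answer: TXW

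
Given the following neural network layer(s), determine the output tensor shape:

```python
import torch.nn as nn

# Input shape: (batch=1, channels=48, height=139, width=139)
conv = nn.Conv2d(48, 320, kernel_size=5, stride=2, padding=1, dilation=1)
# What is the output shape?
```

Input: (1, 48, 139, 139) -> Output: (1, 320, 69, 69)

Answer: (1, 320, 69, 69)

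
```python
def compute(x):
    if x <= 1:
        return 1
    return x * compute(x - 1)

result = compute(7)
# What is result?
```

compute(7) = 7 * 6 * 5 * 4 * 3 * 2 * 1 = 5040

Answer: 5040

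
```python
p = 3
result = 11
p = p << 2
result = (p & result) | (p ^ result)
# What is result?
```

Trace:
`p = 3` → p = 3
`result = 11` → result = 11
`p = p << 2` → p = 12
`result = (p & result) | (p ^ result)` → result = 15
So result = 15

Answer: 15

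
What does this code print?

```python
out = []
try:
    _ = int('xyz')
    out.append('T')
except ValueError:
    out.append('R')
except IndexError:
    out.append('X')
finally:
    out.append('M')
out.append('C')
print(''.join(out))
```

Execution trace: 'R' (except ValueError) → 'M' (finally) → 'C' (after the try/except). Output: RMC

Answer: RMC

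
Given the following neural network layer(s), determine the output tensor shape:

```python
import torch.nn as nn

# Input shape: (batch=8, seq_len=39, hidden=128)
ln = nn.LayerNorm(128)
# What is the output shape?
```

Input: (8, 39, 128) -> Output: (8, 39, 128)

Answer: (8, 39, 128)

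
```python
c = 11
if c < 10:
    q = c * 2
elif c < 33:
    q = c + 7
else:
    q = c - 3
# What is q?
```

Trace:
`c = 11` → c = 11
`if c < 10: ...` → c < 10 is False, c < 33 is True → q = 18
So q = 18

Answer: 18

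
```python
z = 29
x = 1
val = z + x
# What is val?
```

Trace:
`z = 29` → z = 29
`x = 1` → x = 1
`val = z + x` → val = 30
So val = 30

Answer: 30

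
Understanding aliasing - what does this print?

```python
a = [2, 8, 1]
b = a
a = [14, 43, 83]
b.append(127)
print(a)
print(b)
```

Key concept: rebinding vs mutation: a is rebound to a new list, b still points at the original.
Step by step:
`a = [2, 8, 1]` → a = [2, 8, 1]
`b = a` → b = [2, 8, 1] (same object as a)
`a = [14, 43, 83]` → a = [14, 43, 83]
`b.append(127)` → b = [2, 8, 1, 127]
`print(a)` → prints [14, 43, 83]
`print(b)` → prints [2, 8, 1, 127]

Answer:
[14, 43, 83]
[2, 8, 1, 127]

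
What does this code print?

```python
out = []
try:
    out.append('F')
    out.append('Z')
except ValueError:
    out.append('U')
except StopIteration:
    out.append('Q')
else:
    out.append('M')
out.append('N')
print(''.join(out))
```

Execution trace: 'F' (try body) → 'Z' (try body, no exception) → 'M' (else) → 'N' (after the try/except). Output: FZMN

Answer: FZMN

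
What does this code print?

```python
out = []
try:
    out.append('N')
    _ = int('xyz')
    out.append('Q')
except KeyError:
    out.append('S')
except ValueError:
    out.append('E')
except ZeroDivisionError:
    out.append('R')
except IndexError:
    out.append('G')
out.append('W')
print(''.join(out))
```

Execution trace: 'N' (try body) → 'E' (except ValueError) → 'W' (after the try/except). Output: NEW

Answer: NEW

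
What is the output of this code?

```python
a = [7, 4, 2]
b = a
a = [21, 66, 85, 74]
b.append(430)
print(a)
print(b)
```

Key concept: rebinding vs mutation: a is rebound to a new list, b still points at the original.
Step by step:
`a = [7, 4, 2]` → a = [7, 4, 2]
`b = a` → b = [7, 4, 2] (same object as a)
`a = [21, 66, 85, 74]` → a = [21, 66, 85, 74]
`b.append(430)` → b = [7, 4, 2, 430]
`print(a)` → prints [21, 66, 85, 74]
`print(b)` → prints [7, 4, 2, 430]

Answer:
[21, 66, 85, 74]
[7, 4, 2, 430]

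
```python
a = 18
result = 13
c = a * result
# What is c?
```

Trace:
`a = 18` → a = 18
`result = 13` → result = 13
`c = a * result` → c = 234
So c = 234

Answer: 234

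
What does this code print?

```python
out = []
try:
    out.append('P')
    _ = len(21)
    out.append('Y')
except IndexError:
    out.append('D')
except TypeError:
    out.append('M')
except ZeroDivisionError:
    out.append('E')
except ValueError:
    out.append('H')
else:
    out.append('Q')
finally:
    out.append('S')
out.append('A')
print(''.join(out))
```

Execution trace: 'P' (try body) → 'M' (except TypeError) → 'S' (finally) → 'A' (after the try/except). Output: PMSA

Answer: PMSA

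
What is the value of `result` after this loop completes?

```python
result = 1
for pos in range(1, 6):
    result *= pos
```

5! = 120
`result` takes the values: 1 → 2 → 6 → 24 → 120

Answer: 120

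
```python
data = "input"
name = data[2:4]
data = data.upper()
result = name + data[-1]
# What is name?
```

Trace:
`data = "input"` → data = 'input'
`name = data[2:4]` → name = 'pu'
`data = data.upper()` → data = 'INPUT'
`result = name + data[-1]` → result = 'puT'
So name = 'pu'

Answer: 'pu'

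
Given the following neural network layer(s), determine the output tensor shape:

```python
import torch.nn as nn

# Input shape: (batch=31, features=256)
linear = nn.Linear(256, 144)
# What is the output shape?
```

Input: (31, 256) -> Output: (31, 144)

Answer: (31, 144)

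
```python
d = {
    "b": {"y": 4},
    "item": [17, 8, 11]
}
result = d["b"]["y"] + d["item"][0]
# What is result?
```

Trace:
`d = { ...` → d = {'b': {'y': 4}, 'item': [17, 8, 11]}
`result = d["b"]["y"] + d["item"][0]` → result = 21
So result = 21

Answer: 21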